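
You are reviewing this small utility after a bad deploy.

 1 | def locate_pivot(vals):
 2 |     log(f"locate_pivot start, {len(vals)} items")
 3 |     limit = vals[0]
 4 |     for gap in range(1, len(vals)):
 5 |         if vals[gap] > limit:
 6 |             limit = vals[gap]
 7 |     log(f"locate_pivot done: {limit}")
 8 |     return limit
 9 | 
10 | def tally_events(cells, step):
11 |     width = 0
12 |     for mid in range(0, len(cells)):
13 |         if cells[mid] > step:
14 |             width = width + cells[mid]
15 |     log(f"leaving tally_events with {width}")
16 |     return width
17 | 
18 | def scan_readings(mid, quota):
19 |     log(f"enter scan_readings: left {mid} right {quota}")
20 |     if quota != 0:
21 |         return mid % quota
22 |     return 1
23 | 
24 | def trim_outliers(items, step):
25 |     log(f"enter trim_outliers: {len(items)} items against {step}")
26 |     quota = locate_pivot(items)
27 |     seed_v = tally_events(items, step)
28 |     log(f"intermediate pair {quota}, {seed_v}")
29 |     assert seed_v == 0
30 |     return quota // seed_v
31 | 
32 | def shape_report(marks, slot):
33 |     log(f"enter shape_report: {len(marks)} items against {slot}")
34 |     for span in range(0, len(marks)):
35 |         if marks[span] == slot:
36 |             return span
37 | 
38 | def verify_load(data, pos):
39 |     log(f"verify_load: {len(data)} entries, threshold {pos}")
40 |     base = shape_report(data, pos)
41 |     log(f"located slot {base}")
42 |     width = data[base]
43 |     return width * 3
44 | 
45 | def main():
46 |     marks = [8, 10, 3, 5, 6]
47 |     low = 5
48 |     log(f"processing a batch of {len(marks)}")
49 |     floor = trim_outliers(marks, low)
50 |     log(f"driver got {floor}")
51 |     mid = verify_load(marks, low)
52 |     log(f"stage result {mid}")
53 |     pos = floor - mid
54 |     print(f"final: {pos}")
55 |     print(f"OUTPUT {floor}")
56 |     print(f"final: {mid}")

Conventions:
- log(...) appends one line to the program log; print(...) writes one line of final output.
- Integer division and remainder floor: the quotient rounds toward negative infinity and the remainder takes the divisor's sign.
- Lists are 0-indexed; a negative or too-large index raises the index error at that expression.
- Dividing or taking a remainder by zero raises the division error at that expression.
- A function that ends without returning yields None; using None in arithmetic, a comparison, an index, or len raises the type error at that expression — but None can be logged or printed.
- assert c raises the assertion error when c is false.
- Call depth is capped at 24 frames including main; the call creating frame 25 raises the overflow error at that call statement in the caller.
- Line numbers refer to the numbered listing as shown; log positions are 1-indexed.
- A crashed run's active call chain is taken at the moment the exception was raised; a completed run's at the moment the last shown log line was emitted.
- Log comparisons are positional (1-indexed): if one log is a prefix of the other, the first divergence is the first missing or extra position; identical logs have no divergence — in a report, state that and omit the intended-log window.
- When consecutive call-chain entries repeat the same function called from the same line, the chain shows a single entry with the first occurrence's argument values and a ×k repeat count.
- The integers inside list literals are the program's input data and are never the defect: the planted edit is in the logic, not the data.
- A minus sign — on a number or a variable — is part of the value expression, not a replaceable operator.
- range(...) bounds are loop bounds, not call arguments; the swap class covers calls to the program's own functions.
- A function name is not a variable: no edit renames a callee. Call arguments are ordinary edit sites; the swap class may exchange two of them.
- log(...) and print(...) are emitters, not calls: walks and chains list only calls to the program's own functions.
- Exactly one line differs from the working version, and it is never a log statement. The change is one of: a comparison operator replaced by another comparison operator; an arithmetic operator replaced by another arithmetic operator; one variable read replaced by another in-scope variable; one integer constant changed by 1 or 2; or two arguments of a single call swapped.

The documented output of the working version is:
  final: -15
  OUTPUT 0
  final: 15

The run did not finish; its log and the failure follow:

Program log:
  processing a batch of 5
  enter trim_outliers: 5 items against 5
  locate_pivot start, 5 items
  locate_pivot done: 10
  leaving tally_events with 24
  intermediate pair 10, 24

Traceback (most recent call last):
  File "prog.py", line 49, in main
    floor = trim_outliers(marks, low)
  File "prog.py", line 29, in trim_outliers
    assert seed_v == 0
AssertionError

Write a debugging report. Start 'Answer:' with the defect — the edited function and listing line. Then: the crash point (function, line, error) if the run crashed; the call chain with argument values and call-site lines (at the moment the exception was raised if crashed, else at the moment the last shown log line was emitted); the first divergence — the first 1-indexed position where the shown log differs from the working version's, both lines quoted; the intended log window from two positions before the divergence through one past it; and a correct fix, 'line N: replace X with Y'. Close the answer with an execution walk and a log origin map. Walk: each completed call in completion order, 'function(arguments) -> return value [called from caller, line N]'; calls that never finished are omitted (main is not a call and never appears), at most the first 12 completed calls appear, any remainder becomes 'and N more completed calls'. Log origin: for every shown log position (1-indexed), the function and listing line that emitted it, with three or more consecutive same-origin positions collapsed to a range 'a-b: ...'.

Answer: the defect is in trim_outliers at line 29.
The tell: The log ends early — 6 lines, where the working version next logs 'driver got 0'.
Crash: trim_outliers, line 29, AssertionError.
Call chain: main -> trim_outliers([8, 10, 3, 5, 6], 5) (called at line 49).
First divergence: position 7 — the faulty run's log ends after 6 lines; the working version continues with 'driver got 0'.
Intended log window:
  5: leaving tally_events with 24
  6: intermediate pair 10, 24
  7: driver got 0
  8: verify_load: 5 entries, threshold 5
Execution walk:
  locate_pivot([8, 10, 3, 5, 6]) -> 10  [called from trim_outliers, line 26]
  tally_events([8, 10, 3, 5, 6], 5) -> 24  [called from trim_outliers, line 27]
Log origin:
  1: logged in main at line 48
  2: logged in trim_outliers at line 25
  3: logged in locate_pivot at line 2
  4: logged in locate_pivot at line 7
  5: logged in tally_events at line 15
  6: logged in trim_outliers at line 28
A correct fix: line 29: replace `==` with `>`.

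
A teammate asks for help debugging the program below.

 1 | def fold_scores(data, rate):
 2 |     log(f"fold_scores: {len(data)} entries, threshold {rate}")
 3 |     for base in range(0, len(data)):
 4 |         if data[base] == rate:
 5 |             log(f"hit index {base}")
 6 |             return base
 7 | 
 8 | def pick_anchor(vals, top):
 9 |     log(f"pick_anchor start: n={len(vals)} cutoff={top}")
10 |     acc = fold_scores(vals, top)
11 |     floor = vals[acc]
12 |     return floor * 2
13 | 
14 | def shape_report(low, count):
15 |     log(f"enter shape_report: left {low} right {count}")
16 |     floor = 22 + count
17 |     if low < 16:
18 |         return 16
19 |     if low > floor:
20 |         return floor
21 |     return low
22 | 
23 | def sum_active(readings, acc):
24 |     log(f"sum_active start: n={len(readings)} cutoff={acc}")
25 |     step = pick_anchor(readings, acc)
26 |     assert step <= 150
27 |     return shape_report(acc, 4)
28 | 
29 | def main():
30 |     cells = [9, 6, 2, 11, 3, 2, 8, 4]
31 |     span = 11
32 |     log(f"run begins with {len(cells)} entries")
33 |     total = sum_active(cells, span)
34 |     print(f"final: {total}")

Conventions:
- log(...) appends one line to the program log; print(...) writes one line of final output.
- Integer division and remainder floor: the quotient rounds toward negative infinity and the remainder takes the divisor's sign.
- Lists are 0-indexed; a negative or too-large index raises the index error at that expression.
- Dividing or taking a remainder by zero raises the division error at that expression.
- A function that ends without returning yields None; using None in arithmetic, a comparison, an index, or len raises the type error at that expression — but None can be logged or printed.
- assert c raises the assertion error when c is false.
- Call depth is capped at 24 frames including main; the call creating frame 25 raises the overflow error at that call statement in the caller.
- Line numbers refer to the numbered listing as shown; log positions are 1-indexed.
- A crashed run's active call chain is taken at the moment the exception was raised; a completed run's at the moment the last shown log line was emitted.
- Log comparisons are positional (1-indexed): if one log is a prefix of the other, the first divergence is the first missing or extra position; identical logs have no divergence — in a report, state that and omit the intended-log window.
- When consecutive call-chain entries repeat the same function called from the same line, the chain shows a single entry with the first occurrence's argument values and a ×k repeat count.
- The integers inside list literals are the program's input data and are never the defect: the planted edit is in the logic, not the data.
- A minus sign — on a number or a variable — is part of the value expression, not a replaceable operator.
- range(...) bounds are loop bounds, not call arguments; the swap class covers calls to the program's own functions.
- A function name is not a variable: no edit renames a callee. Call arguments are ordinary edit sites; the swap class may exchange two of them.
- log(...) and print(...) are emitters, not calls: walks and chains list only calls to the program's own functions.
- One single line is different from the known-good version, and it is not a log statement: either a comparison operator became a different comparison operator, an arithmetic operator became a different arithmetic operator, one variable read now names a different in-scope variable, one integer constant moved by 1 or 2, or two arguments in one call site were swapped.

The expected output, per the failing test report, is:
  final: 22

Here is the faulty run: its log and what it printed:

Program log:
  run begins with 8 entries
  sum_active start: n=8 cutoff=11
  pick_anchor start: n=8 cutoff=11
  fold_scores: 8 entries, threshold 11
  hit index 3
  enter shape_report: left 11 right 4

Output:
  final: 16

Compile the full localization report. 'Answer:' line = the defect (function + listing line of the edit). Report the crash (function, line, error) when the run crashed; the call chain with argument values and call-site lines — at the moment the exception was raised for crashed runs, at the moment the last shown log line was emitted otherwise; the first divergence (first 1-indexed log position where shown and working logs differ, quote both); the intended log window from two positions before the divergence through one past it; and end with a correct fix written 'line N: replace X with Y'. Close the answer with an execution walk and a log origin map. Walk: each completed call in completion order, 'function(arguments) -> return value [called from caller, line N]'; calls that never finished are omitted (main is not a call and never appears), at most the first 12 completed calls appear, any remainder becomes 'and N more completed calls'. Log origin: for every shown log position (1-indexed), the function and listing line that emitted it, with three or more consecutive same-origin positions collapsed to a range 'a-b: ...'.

Answer: the defect is in sum_active at line 27.
Key observation: Position 6 is the first bad log line: 'enter shape_report: left 11 right 4' should read 'enter shape_report: left 22 right 4'.
Call chain: main -> sum_active([9, 6, 2, 11, 3, 2, 8, 4], 11) (called at line 33) -> shape_report(11, 4) (called at line 27).
First divergence: position 6; shown 'enter shape_report: left 11 right 4' vs intended 'enter shape_report: left 22 right 4'.
Intended log window:
  4: fold_scores: 8 entries, threshold 11
  5: hit index 3
  6: enter shape_report: left 22 right 4
Execution walk:
  fold_scores([9, 6, 2, 11, 3, 2, 8, 4], 11) -> 3  [called from pick_anchor, line 10]
  pick_anchor([9, 6, 2, 11, 3, 2, 8, 4], 11) -> 22  [called from sum_active, line 25]
  shape_report(11, 4) -> 16  [called from sum_active, line 27]
  sum_active([9, 6, 2, 11, 3, 2, 8, 4], 11) -> 16  [called from main, line 33]
Log origin:
  1: from main, line 32
  2: from sum_active, line 24
  3: from pick_anchor, line 9
  4: from fold_scores, line 2
  5: from fold_scores, line 5
  6: from shape_report, line 15
A correct fix: line 27: replace `acc` with `step`.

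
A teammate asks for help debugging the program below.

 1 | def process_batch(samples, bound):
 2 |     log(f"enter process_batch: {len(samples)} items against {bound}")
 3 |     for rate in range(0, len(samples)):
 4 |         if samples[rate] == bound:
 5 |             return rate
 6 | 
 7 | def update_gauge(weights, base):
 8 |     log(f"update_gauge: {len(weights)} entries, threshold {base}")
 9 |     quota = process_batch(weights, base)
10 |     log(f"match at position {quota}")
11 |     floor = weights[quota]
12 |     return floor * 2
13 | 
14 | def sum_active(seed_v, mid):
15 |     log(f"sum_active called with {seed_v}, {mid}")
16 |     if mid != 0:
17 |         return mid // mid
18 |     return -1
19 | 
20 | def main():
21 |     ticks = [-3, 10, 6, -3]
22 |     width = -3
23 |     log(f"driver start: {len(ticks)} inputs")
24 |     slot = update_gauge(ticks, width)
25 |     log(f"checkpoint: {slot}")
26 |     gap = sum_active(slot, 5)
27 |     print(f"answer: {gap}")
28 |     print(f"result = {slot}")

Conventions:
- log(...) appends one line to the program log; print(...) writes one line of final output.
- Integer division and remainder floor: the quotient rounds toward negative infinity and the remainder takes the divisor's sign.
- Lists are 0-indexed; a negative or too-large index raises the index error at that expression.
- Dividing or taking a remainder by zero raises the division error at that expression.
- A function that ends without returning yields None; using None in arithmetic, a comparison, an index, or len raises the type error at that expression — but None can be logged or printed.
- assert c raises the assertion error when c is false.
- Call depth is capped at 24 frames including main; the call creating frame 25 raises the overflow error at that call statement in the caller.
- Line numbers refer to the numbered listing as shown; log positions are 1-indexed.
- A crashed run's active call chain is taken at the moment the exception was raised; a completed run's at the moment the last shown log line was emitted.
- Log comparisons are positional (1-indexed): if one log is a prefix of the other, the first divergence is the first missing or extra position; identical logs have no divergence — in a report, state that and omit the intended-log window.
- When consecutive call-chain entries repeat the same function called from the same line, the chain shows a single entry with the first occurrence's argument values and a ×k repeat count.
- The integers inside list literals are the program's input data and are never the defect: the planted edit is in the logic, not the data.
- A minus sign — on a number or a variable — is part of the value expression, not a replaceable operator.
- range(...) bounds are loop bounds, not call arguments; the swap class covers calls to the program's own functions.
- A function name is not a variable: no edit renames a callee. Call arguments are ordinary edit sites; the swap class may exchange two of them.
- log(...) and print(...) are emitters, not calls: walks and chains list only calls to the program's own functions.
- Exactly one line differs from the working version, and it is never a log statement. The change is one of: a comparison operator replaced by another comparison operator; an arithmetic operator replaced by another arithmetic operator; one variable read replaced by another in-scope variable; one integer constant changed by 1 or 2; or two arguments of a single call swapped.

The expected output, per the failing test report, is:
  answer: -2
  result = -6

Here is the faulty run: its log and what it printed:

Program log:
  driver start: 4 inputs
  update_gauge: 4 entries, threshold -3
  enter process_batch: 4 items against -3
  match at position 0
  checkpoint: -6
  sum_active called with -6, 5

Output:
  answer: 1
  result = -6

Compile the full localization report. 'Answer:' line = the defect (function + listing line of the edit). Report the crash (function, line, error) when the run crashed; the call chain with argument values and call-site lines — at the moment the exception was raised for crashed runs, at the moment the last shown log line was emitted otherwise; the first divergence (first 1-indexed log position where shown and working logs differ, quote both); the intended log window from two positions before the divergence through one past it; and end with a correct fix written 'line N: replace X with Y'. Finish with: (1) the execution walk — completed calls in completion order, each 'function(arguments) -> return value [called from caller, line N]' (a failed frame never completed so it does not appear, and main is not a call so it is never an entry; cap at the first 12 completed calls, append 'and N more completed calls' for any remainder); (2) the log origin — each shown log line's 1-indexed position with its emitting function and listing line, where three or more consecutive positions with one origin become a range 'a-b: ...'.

Answer: the defect is in sum_active at line 17.
Key observation: Log streams are identical — the defect surfaces only in the printed output.
Call chain: main -> sum_active(-6, 5) (called at line 26).
First divergence: none (the log streams are identical).
Execution walk:
  process_batch([-3, 10, 6, -3], -3) -> 0  [called from update_gauge, line 9]
  update_gauge([-3, 10, 6, -3], -3) -> -6  [called from main, line 24]
  sum_active(-6, 5) -> 1  [called from main, line 26]
Log origins:
  1: emitted by main (line 23)
  2: emitted by update_gauge (line 8)
  3: emitted by process_batch (line 2)
  4: emitted by update_gauge (line 10)
  5: emitted by main (line 25)
  6: emitted by sum_active (line 15)
A correct fix: line 17: replace `mid // mid` with `seed_v // mid`.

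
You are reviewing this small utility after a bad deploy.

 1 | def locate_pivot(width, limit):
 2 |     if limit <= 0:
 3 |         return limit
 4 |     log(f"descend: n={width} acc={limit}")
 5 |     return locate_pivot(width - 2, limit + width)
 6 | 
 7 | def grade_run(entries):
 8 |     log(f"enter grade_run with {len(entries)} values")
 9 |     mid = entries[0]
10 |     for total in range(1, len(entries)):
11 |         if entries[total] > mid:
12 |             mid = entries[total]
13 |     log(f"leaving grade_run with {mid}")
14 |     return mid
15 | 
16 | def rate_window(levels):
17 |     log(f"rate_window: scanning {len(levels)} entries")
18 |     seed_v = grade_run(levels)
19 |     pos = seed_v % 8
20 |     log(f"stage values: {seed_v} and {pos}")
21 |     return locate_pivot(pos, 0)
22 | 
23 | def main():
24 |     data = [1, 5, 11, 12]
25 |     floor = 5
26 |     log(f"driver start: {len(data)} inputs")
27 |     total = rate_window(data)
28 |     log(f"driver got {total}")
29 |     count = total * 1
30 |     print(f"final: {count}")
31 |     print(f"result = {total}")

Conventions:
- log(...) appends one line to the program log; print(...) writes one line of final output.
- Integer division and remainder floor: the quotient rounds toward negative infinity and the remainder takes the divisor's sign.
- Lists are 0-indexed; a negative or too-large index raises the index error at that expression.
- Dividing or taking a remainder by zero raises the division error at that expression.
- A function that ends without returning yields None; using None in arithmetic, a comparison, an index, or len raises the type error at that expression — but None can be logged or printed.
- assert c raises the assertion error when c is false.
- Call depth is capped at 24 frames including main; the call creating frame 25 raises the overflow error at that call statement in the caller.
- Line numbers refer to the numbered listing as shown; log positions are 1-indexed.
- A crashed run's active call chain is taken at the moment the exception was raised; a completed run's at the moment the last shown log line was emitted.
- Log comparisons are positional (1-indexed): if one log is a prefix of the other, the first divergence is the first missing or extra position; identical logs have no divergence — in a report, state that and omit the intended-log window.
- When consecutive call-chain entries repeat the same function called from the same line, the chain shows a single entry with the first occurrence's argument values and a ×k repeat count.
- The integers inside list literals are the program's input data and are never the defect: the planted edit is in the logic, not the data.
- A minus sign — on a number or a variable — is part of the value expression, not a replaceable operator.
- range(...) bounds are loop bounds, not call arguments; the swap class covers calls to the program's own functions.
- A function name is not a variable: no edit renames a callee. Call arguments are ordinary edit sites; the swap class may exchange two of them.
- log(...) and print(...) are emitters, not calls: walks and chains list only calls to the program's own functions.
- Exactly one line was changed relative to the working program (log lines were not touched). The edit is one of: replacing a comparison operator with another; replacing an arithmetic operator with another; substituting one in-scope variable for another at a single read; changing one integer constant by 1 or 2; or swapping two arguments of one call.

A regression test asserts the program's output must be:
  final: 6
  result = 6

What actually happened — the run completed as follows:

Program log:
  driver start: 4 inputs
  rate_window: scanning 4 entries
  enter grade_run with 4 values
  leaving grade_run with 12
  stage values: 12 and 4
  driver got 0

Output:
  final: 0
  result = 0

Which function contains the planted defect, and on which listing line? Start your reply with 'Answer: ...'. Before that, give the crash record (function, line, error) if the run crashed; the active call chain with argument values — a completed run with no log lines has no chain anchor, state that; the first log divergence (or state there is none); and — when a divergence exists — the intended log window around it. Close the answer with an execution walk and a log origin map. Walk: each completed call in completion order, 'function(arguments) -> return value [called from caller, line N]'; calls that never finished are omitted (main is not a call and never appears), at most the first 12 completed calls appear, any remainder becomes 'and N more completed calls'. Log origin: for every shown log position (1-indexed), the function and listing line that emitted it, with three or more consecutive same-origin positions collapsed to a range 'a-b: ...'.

Answer: the defect is in locate_pivot at line 2.
The tell: The earliest visible damage is log position 6 — 'driver got 0' rather than the intended 'descend: n=4 acc=0'.
Call chain: main.
First divergence: position 6 — the shown line 'driver got 0' should read 'descend: n=4 acc=0'.
Intended log window:
  4: leaving grade_run with 12
  5: stage values: 12 and 4
  6: descend: n=4 acc=0
  7: descend: n=2 acc=4
Execution walk:
  grade_run([1, 5, 11, 12]) -> 12  [called from rate_window, line 18]
  locate_pivot(4, 0) -> 0  [called from rate_window, line 21]
  rate_window([1, 5, 11, 12]) -> 0  [called from main, line 27]
Log origin:
  1 — main, line 26
  2 — rate_window, line 17
  3 — grade_run, line 8
  4 — grade_run, line 13
  5 — rate_window, line 20
  6 — main, line 28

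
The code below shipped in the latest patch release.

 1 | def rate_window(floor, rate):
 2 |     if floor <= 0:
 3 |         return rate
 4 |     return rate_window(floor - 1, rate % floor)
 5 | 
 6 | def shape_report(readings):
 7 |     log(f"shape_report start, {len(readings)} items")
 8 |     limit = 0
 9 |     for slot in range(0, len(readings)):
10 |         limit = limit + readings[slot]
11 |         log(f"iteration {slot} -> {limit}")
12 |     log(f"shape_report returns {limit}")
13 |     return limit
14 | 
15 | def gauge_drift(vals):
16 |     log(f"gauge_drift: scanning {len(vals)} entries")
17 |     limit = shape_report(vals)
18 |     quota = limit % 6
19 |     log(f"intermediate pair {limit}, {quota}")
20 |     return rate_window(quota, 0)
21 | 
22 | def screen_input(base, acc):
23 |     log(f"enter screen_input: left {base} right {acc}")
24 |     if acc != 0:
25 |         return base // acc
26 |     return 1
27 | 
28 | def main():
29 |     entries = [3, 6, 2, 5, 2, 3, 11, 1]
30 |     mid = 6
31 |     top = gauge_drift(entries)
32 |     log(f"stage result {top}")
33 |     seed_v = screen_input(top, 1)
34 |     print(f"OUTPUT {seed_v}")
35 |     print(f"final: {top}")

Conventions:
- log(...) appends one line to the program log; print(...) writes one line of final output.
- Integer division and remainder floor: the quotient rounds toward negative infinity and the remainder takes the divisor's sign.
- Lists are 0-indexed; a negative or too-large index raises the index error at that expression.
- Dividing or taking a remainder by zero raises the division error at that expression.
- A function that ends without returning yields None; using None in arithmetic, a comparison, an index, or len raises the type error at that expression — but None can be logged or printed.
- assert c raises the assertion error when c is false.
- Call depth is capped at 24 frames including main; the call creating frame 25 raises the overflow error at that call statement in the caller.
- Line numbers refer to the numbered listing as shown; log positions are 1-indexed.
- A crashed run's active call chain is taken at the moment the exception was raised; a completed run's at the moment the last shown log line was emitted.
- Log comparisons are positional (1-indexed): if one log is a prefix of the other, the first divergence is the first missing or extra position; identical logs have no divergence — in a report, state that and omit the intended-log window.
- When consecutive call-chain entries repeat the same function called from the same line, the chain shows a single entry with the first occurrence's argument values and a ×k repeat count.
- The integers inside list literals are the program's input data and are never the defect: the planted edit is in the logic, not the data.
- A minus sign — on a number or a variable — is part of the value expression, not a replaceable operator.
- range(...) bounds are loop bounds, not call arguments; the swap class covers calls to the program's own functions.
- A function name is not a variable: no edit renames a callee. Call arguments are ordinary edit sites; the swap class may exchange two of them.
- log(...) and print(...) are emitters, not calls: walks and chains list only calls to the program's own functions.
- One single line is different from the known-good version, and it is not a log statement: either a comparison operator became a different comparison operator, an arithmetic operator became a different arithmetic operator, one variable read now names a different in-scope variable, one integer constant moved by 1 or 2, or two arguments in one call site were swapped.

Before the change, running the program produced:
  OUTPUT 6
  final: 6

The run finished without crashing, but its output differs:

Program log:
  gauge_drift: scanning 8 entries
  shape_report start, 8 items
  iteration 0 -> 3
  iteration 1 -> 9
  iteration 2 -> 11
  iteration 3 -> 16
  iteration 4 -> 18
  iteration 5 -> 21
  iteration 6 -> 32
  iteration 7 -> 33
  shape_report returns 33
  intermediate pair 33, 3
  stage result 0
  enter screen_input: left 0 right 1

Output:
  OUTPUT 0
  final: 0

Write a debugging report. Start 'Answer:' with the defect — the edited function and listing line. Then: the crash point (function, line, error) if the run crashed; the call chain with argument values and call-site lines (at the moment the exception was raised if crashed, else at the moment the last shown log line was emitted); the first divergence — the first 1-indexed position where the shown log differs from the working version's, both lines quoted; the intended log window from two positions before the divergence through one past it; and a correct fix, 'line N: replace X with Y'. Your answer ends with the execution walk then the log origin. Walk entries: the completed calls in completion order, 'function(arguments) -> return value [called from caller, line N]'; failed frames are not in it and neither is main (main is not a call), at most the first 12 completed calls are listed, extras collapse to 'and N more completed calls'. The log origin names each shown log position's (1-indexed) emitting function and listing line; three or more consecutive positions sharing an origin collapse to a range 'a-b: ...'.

Answer: the defect is in rate_window at line 4.
Core observation: The earliest visible damage is log position 13 — 'stage result 0' rather than the intended 'stage result 6'.
Call chain: main -> screen_input(0, 1) (called at line 33).
First divergence: position 13 — shown 'stage result 0', intended 'stage result 6'.
Intended log window:
  11: shape_report returns 33
  12: intermediate pair 33, 3
  13: stage result 6
  14: enter screen_input: left 6 right 1
Execution walk:
  shape_report([3, 6, 2, 5, 2, 3, 11, 1]) -> 33  [called from gauge_drift, line 17]
  rate_window(0, 0) -> 0  [called from rate_window, line 4]
  rate_window(1, 0) -> 0  [called from rate_window, line 4]
  rate_window(2, 0) -> 0  [called from rate_window, line 4]
  rate_window(3, 0) -> 0  [called from gauge_drift, line 20]
  gauge_drift([3, 6, 2, 5, 2, 3, 11, 1]) -> 0  [called from main, line 31]
  screen_input(0, 1) -> 0  [called from main, line 33]
Log origins:
  1: emitted by gauge_drift (line 16)
  2: emitted by shape_report (line 7)
  3-10: emitted by shape_report (line 11)
  11: emitted by shape_report (line 12)
  12: emitted by gauge_drift (line 19)
  13: emitted by main (line 32)
  14: emitted by screen_input (line 23)
A correct fix: line 4: replace `%` with `+`.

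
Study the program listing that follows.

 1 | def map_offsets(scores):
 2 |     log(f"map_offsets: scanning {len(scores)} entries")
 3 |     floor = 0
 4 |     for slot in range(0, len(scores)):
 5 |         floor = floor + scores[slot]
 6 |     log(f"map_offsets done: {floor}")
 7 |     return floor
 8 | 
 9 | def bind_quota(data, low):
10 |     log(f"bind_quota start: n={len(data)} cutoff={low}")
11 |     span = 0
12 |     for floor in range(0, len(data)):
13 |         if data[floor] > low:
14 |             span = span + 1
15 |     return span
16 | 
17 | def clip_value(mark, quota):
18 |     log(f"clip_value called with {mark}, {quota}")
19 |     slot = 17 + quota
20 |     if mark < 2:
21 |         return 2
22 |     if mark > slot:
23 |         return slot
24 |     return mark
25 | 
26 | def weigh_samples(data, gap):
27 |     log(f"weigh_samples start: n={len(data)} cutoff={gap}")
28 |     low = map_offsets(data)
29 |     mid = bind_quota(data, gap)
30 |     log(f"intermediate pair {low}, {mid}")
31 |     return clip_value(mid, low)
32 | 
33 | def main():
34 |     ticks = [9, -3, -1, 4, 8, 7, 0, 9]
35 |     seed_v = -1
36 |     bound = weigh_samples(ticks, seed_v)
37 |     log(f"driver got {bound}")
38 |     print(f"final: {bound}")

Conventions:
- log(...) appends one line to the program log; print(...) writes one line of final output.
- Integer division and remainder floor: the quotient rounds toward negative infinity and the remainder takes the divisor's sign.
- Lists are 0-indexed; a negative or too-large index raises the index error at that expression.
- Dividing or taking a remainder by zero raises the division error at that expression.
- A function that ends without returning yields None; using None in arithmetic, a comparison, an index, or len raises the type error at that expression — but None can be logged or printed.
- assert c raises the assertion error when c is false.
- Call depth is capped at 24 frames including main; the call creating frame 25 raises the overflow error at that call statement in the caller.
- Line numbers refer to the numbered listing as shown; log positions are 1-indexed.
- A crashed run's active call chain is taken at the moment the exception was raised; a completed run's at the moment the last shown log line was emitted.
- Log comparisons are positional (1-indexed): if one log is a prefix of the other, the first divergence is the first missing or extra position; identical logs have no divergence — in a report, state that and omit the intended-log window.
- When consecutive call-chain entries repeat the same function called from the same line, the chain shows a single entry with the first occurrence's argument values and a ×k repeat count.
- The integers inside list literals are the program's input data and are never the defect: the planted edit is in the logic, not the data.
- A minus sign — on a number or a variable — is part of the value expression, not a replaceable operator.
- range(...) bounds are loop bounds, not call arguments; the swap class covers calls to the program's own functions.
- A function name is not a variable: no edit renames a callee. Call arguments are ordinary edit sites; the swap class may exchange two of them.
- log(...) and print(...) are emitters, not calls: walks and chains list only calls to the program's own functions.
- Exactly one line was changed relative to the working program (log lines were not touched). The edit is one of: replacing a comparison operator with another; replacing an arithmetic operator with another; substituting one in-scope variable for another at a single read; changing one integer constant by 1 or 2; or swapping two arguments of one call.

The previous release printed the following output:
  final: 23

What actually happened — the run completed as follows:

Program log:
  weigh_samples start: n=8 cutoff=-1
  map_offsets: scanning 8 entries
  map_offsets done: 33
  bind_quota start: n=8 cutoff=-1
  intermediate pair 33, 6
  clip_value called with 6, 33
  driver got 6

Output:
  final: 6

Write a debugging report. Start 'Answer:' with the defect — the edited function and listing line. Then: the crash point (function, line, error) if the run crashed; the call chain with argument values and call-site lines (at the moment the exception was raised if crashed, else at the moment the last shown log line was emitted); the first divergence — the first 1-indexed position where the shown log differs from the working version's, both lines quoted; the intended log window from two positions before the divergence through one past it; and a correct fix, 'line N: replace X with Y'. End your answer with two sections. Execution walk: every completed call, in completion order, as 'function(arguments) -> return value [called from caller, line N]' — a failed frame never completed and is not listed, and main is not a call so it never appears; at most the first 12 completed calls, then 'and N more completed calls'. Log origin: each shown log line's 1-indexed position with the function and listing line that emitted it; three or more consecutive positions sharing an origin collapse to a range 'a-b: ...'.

Answer: the defect is in weigh_samples at line 31.
Key observation: At log position 6 the runs split — shown 'clip_value called with 6, 33', but the working version logs 'clip_value called with 33, 6'.
Call chain: main.
First divergence: at position 6 the run shows 'clip_value called with 6, 33' where the working version logs 'clip_value called with 33, 6'.
Intended log window:
  4: bind_quota start: n=8 cutoff=-1
  5: intermediate pair 33, 6
  6: clip_value called with 33, 6
  7: driver got 23
Execution walk:
  map_offsets([9, -3, -1, 4, 8, 7, 0, 9]) -> 33  [called from weigh_samples, line 28]
  bind_quota([9, -3, -1, 4, 8, 7, 0, 9], -1) -> 6  [called from weigh_samples, line 29]
  clip_value(6, 33) -> 6  [called from weigh_samples, line 31]
  weigh_samples([9, -3, -1, 4, 8, 7, 0, 9], -1) -> 6  [called from main, line 36]
Log origins:
  1: emitted by weigh_samples (line 27)
  2: emitted by map_offsets (line 2)
  3: emitted by map_offsets (line 6)
  4: emitted by bind_quota (line 10)
  5: emitted by weigh_samples (line 30)
  6: emitted by clip_value (line 18)
  7: emitted by main (line 37)
A correct fix: line 31: replace `clip_value(mid, low)` with `clip_value(low, mid)`.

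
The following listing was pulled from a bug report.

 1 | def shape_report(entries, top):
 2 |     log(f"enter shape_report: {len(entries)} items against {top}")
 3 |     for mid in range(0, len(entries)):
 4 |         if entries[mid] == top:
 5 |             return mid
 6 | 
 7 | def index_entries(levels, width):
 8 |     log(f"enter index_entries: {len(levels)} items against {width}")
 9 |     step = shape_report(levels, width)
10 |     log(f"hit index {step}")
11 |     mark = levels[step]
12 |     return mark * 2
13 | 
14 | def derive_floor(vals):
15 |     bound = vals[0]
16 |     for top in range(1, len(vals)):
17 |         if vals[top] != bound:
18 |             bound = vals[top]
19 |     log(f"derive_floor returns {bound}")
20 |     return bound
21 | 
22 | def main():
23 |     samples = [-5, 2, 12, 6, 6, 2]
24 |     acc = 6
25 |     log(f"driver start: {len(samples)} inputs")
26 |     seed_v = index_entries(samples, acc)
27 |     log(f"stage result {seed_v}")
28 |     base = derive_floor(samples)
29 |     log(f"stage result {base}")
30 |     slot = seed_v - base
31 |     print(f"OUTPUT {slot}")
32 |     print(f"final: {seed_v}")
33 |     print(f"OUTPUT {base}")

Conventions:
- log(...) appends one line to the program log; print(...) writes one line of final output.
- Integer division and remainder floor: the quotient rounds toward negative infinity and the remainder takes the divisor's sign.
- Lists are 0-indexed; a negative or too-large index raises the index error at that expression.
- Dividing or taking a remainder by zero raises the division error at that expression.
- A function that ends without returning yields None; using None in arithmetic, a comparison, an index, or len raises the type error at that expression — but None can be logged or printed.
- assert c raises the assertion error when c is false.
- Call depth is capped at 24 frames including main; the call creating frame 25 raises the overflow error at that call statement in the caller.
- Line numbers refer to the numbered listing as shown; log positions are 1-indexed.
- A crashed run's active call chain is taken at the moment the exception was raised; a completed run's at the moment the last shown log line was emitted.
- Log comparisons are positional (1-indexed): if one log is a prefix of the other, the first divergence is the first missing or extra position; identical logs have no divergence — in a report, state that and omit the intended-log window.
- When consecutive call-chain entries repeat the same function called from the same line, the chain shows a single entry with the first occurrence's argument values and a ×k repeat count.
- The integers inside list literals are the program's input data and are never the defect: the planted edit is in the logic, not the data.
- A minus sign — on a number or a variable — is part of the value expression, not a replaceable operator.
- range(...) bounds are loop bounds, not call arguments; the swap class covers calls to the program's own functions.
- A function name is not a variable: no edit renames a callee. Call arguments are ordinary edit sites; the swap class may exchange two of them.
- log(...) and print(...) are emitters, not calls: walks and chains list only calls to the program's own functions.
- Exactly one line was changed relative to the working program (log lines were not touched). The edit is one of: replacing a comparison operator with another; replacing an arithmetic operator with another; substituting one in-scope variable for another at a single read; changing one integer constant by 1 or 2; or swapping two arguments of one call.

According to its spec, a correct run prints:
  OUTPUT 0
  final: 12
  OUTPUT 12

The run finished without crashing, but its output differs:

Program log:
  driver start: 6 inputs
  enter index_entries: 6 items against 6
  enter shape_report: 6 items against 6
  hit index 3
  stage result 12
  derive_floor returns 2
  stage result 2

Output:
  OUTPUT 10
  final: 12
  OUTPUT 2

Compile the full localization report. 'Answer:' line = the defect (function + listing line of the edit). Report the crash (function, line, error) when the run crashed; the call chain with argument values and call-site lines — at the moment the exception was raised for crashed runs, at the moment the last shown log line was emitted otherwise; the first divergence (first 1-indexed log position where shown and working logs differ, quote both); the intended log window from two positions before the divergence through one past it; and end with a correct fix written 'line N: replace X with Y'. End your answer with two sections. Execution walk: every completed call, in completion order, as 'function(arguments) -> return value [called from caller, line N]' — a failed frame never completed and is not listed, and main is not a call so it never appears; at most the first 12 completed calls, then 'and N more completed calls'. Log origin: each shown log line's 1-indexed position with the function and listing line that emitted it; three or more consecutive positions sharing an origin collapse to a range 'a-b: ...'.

Answer: the defect is in derive_floor at line 17.
The tell: The earliest visible damage is log position 6 — 'derive_floor returns 2' rather than the intended 'derive_floor returns 12'.
Call chain: main.
First divergence: at position 6 the run shows 'derive_floor returns 2' where the working version logs 'derive_floor returns 12'.
Intended log window:
  4: hit index 3
  5: stage result 12
  6: derive_floor returns 12
  7: stage result 12
Execution walk:
  shape_report([-5, 2, 12, 6, 6, 2], 6) -> 3  [called from index_entries, line 9]
  index_entries([-5, 2, 12, 6, 6, 2], 6) -> 12  [called from main, line 26]
  derive_floor([-5, 2, 12, 6, 6, 2]) -> 2  [called from main, line 28]
Origin of each log line:
  1 — main, line 25
  2 — index_entries, line 8
  3 — shape_report, line 2
  4 — index_entries, line 10
  5 — main, line 27
  6 — derive_floor, line 19
  7 — main, line 29
A correct fix: line 17: replace `!=` with `>`.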